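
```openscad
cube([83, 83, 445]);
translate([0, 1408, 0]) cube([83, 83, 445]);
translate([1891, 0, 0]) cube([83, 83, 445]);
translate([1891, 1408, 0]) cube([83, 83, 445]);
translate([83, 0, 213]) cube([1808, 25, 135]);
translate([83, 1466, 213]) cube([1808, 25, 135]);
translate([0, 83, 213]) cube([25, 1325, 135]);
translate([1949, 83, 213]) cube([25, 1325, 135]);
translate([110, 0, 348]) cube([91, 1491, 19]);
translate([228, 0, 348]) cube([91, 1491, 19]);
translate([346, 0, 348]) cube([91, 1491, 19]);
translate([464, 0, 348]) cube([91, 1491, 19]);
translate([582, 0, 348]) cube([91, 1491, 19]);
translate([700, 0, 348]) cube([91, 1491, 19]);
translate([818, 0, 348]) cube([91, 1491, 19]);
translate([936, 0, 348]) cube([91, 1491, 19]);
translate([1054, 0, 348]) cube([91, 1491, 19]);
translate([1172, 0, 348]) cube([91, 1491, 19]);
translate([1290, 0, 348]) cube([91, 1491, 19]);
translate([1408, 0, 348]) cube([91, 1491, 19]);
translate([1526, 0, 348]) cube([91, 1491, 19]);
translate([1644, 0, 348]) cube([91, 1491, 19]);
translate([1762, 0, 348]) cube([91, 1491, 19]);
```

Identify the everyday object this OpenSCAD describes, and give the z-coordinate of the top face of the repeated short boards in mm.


A bed frame. The slat-top height is 367 mm.

Four posts, four rails, and a row of slats — a bed frame. Slats sit on the rails at z = 213 + 135 = 348; with slat thickness 19, the top is 367 mm.


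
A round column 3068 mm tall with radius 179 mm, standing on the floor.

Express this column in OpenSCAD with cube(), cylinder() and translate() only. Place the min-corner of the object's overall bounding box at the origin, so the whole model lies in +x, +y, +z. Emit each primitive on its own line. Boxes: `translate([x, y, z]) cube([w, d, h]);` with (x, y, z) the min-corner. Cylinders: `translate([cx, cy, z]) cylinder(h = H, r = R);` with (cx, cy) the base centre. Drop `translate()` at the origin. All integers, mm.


translate([179, 179, 0]) cylinder(h = 3068, r = 179);


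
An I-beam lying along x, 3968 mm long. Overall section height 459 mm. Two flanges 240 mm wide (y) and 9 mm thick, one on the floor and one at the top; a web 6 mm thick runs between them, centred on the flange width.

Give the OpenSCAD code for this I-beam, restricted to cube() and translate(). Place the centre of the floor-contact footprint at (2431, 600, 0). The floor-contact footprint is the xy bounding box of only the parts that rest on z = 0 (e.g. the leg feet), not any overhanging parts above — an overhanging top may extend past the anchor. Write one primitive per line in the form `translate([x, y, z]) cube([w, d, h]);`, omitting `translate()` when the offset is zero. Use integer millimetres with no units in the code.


translate([447, 480, 0]) cube([3968, 240, 9]);
translate([447, 597, 9]) cube([3968, 6, 441]);
translate([447, 480, 450]) cube([3968, 240, 9]);


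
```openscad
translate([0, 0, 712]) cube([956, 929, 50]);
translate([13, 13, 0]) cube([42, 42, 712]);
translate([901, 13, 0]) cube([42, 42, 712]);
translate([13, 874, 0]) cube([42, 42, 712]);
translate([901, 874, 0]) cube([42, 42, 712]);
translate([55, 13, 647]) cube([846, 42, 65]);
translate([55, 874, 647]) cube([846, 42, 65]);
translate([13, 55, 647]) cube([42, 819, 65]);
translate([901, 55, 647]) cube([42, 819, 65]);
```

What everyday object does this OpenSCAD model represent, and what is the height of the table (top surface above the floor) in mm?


A table. The table height is 762 mm.

A 956×929×50 slab sits at z = 712 on four 42 mm square posts — a table. The top surface is at 712 + 50 = 762 mm.


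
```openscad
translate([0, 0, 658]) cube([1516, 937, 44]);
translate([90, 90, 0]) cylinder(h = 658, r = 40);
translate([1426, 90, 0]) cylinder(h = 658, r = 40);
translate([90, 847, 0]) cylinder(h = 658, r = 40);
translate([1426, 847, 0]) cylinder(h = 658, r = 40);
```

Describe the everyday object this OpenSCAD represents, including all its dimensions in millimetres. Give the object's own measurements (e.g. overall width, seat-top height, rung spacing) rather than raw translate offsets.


A table: top 1516 mm (x) × 937 mm (y), 44 mm thick, upper face at z = 702 mm, on four round legs of 80 mm diameter, each leg's bounding box inset 50 mm from the nearest pair of top edges from z = 0 to the bottom of the top.


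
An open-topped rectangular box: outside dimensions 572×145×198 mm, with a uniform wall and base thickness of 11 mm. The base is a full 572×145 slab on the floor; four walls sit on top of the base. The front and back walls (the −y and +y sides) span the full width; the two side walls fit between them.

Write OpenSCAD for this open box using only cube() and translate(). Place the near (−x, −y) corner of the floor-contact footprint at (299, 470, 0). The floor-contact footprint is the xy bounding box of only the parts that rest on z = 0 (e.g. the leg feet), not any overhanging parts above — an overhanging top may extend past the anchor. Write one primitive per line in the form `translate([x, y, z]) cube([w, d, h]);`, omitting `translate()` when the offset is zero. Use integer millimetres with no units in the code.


translate([299, 470, 0]) cube([572, 145, 11]);
translate([299, 470, 11]) cube([572, 11, 187]);
translate([299, 604, 11]) cube([572, 11, 187]);
translate([299, 481, 11]) cube([11, 123, 187]);
translate([860, 481, 11]) cube([11, 123, 187]);


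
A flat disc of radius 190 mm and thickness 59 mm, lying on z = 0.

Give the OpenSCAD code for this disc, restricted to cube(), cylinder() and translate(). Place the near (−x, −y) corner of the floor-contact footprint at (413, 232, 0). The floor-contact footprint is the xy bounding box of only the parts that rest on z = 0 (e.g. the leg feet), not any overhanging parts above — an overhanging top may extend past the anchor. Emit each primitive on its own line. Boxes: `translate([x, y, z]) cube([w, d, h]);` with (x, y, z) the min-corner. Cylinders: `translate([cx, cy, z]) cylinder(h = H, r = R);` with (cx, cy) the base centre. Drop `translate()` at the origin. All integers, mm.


translate([603, 422, 0]) cylinder(h = 59, r = 190);


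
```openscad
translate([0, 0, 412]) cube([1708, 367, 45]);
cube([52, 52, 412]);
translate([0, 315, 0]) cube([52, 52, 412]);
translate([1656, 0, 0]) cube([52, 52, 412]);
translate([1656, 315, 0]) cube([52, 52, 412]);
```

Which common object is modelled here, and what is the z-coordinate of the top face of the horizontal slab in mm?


A bench. The seat-top height is 457 mm.

A long slab on four corner posts — a bench. The slab sits at z = 412 with thickness 45, so the top is 412 + 45 = 457 mm.


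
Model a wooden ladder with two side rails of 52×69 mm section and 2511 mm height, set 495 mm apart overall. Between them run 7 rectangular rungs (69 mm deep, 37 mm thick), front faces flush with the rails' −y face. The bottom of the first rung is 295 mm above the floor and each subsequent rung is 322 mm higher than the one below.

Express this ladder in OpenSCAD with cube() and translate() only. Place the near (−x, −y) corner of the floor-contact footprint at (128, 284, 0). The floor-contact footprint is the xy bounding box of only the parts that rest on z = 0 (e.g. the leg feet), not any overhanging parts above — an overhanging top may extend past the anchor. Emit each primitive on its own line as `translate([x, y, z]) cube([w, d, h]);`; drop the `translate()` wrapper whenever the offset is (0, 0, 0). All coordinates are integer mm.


// rung span = 495 - 2*52 = 391
// rung[k] z = 295 + k*322
translate([128, 284, 0]) cube([52, 69, 2511]);
translate([571, 284, 0]) cube([52, 69, 2511]);
translate([180, 284, 295]) cube([391, 69, 37]);
translate([180, 284, 617]) cube([391, 69, 37]);
translate([180, 284, 939]) cube([391, 69, 37]);
translate([180, 284, 1261]) cube([391, 69, 37]);
translate([180, 284, 1583]) cube([391, 69, 37]);
translate([180, 284, 1905]) cube([391, 69, 37]);
translate([180, 284, 2227]) cube([391, 69, 37]);


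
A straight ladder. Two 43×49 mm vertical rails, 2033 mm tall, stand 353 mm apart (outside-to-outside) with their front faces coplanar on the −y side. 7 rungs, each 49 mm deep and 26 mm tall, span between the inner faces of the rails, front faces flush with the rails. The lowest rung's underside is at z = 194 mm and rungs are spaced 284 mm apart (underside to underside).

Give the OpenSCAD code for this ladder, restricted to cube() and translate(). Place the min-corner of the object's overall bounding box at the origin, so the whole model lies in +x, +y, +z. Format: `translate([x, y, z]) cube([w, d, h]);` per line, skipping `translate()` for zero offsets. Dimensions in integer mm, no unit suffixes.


cube([43, 49, 2033]);
translate([310, 0, 0]) cube([43, 49, 2033]);
translate([43, 0, 194]) cube([267, 49, 26]);
translate([43, 0, 478]) cube([267, 49, 26]);
translate([43, 0, 762]) cube([267, 49, 26]);
translate([43, 0, 1046]) cube([267, 49, 26]);
translate([43, 0, 1330]) cube([267, 49, 26]);
translate([43, 0, 1614]) cube([267, 49, 26]);
translate([43, 0, 1898]) cube([267, 49, 26]);


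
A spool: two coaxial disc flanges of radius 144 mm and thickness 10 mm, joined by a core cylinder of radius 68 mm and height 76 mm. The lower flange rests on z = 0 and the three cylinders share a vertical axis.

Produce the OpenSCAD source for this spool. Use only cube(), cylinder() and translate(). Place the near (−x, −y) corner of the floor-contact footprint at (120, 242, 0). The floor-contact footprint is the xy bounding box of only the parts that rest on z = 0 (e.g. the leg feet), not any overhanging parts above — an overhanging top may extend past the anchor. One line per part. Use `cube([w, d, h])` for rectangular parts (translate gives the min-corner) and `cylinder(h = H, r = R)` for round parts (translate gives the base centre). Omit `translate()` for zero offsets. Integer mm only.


translate([264, 386, 0]) cylinder(h = 10, r = 144);
translate([264, 386, 10]) cylinder(h = 76, r = 68);
translate([264, 386, 86]) cylinder(h = 10, r = 144);


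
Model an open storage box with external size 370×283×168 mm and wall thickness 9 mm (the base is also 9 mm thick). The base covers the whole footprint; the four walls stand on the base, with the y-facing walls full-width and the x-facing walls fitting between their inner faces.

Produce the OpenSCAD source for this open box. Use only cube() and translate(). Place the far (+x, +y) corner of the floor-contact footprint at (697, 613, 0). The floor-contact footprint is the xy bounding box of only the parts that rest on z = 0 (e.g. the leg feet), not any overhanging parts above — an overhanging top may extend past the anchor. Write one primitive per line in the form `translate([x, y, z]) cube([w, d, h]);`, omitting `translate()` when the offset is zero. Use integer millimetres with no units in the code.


translate([327, 330, 0]) cube([370, 283, 9]);
translate([327, 330, 9]) cube([370, 9, 159]);
translate([327, 604, 9]) cube([370, 9, 159]);
translate([327, 339, 9]) cube([9, 265, 159]);
translate([688, 339, 9]) cube([9, 265, 159]);


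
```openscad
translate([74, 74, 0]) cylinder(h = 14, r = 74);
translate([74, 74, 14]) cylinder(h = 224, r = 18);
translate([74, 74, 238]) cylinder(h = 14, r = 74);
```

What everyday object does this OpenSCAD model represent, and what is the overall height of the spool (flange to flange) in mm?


A spool. The overall height is 252 mm.

Three coaxial cylinders, large–small–large — a spool. Two 14 mm flanges and a 224 mm core give 14 + 224 + 14 = 252 mm.


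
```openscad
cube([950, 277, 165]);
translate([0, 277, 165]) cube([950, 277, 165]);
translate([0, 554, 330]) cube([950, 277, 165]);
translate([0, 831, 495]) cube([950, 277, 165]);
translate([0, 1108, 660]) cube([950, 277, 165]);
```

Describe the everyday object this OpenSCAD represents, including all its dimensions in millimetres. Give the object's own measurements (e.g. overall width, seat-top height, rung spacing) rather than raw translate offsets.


A straight staircase of 5 solid steps. Each step is 950 mm wide (x), 277 mm deep (y, the going) and 165 mm tall (the rise). The first step rests on the floor; each subsequent step sits one going further in +y and one rise higher in +z, directly behind and above the previous step with no overlap.


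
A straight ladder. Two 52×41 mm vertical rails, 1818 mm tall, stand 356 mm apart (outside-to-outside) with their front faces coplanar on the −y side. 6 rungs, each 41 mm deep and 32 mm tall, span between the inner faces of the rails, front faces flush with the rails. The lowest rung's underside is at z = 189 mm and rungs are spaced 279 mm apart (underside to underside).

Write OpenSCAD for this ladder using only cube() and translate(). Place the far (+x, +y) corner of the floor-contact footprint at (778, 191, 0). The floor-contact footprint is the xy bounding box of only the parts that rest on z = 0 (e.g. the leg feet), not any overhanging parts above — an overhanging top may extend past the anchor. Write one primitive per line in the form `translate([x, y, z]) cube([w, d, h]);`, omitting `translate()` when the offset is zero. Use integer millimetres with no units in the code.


translate([422, 150, 0]) cube([52, 41, 1818]);
translate([726, 150, 0]) cube([52, 41, 1818]);
translate([474, 150, 189]) cube([252, 41, 32]);
translate([474, 150, 468]) cube([252, 41, 32]);
translate([474, 150, 747]) cube([252, 41, 32]);
translate([474, 150, 1026]) cube([252, 41, 32]);
translate([474, 150, 1305]) cube([252, 41, 32]);
translate([474, 150, 1584]) cube([252, 41, 32]);


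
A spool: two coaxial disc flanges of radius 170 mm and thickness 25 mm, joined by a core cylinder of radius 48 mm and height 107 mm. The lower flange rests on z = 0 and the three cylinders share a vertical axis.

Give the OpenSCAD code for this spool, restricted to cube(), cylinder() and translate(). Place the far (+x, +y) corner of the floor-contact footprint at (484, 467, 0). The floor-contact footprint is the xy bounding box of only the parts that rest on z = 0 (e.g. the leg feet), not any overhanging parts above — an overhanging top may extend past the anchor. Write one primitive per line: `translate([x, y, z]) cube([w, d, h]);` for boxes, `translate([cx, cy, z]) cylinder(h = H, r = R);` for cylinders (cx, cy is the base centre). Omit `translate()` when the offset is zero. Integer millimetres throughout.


translate([314, 297, 0]) cylinder(h = 25, r = 170);
translate([314, 297, 25]) cylinder(h = 107, r = 48);
translate([314, 297, 132]) cylinder(h = 25, r = 170);


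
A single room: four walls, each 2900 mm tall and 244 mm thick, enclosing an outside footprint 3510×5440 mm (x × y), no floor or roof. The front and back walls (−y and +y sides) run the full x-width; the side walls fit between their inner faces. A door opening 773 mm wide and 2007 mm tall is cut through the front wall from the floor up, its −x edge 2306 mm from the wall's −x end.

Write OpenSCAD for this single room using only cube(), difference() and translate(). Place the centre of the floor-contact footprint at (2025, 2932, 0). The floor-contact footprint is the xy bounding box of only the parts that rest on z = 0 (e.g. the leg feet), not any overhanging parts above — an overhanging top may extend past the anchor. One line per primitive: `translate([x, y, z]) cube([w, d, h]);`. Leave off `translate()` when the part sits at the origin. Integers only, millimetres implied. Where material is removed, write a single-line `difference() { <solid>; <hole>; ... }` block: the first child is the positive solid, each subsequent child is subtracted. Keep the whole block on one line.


difference() { translate([270, 212, 0]) cube([3510, 244, 2900]); translate([2576, 212, 0]) cube([773, 244, 2007]); }
translate([270, 5408, 0]) cube([3510, 244, 2900]);
translate([270, 456, 0]) cube([244, 4952, 2900]);
translate([3536, 456, 0]) cube([244, 4952, 2900]);


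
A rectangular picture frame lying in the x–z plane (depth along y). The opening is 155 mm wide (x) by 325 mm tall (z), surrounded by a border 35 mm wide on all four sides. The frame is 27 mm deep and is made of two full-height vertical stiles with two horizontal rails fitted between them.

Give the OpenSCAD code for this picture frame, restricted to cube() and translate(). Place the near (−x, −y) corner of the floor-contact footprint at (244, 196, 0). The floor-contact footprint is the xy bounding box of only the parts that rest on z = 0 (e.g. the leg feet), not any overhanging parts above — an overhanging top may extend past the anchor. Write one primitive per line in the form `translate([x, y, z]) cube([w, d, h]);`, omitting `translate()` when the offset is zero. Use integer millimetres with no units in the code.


translate([244, 196, 0]) cube([35, 27, 395]);
translate([434, 196, 0]) cube([35, 27, 395]);
translate([279, 196, 0]) cube([155, 27, 35]);
translate([279, 196, 360]) cube([155, 27, 35]);


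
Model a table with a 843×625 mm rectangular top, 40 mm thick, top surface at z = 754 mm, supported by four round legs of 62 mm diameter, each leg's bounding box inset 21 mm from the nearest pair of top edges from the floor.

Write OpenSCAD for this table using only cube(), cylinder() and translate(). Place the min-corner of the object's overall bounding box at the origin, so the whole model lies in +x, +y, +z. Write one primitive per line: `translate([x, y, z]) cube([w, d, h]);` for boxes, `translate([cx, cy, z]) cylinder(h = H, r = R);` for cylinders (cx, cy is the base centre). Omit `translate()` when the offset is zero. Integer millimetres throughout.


translate([0, 0, 714]) cube([843, 625, 40]);
translate([52, 52, 0]) cylinder(h = 714, r = 31);
translate([791, 52, 0]) cylinder(h = 714, r = 31);
translate([52, 573, 0]) cylinder(h = 714, r = 31);
translate([791, 573, 0]) cylinder(h = 714, r = 31);


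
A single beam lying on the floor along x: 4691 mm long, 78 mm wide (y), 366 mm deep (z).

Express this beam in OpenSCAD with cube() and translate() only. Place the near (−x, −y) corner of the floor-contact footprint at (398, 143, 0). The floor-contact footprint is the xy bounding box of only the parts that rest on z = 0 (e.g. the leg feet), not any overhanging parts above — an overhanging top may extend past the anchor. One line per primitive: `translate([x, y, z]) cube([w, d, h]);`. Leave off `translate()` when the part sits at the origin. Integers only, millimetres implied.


translate([398, 143, 0]) cube([4691, 78, 366]);


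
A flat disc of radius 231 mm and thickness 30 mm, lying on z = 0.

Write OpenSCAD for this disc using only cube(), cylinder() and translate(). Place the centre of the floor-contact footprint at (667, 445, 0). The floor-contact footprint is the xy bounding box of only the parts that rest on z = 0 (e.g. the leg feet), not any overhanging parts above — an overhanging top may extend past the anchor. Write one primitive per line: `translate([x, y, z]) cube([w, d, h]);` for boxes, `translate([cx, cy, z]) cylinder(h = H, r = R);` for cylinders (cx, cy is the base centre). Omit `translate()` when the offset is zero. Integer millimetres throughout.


translate([667, 445, 0]) cylinder(h = 30, r = 231);


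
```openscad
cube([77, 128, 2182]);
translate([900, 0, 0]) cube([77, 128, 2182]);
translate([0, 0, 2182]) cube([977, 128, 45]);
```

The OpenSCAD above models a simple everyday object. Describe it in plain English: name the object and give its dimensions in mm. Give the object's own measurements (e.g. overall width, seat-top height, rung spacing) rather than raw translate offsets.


A door frame. The clear opening is 823 mm wide and 2182 mm high. Two 77 mm wide jambs, 128 mm deep, stand either side of the opening from the floor to the top of the opening. A 45 mm thick head sits across the top of both jambs, spanning the full outside width of the frame.


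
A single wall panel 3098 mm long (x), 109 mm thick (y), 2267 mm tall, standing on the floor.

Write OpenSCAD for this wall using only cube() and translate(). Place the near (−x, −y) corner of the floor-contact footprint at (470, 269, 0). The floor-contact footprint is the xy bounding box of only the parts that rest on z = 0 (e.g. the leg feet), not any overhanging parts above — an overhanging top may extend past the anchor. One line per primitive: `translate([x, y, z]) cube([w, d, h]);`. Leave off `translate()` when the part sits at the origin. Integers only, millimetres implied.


translate([470, 269, 0]) cube([3098, 109, 2267]);


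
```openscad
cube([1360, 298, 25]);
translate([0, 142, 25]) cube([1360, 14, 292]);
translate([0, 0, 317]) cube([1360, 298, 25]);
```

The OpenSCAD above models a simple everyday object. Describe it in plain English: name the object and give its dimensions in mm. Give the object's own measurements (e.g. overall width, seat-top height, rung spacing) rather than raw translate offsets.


An I-beam lying along x, 1360 mm long. Overall section height 342 mm. Two flanges 298 mm wide (y) and 25 mm thick, one on the floor and one at the top; a web 14 mm thick runs between them, centred on the flange width.


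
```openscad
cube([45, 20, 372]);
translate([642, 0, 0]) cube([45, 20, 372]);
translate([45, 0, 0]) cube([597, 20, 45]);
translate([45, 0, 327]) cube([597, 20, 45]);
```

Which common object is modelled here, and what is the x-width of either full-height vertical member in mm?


A picture frame. The border width is 45 mm.

Four thin pieces enclosing a rectangular opening — a picture frame. The two full-height stiles are 372 mm tall; the top rail sits at z = 327 and is 45 mm tall, so the border above the opening is 372 − 327 = 45 mm, matching the stile x-width.


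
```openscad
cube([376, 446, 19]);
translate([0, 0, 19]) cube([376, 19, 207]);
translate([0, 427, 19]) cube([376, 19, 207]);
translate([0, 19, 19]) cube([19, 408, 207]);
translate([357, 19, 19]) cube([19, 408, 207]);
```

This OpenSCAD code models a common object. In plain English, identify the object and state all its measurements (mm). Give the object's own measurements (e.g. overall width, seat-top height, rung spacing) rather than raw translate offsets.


An open-topped rectangular box: outside dimensions 376×446×226 mm, with a uniform wall and base thickness of 19 mm. The base is a full 376×446 slab on the floor; four walls sit on top of the base. The front and back walls (the −y and +y sides) span the full width; the two side walls fit between them.


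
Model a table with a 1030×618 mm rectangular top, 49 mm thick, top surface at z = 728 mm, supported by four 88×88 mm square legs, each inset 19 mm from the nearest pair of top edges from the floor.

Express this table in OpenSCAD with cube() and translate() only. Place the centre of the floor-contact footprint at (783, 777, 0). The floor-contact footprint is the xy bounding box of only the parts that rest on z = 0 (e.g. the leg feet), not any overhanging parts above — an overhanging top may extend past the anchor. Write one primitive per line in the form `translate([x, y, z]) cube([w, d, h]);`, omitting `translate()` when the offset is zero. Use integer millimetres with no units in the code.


// leg_h = 728 - 49 = 679
translate([268, 468, 679]) cube([1030, 618, 49]);
translate([287, 487, 0]) cube([88, 88, 679]);
translate([1191, 487, 0]) cube([88, 88, 679]);
translate([287, 979, 0]) cube([88, 88, 679]);
translate([1191, 979, 0]) cube([88, 88, 679]);


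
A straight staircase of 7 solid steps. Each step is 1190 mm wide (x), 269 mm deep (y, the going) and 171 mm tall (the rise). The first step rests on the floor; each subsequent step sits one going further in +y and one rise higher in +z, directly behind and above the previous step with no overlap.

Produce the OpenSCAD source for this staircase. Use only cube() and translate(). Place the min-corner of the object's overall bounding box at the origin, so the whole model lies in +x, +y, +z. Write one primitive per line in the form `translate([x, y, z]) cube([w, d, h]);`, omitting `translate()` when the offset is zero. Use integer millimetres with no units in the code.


cube([1190, 269, 171]);
translate([0, 269, 171]) cube([1190, 269, 171]);
translate([0, 538, 342]) cube([1190, 269, 171]);
translate([0, 807, 513]) cube([1190, 269, 171]);
translate([0, 1076, 684]) cube([1190, 269, 171]);
translate([0, 1345, 855]) cube([1190, 269, 171]);
translate([0, 1614, 1026]) cube([1190, 269, 171]);


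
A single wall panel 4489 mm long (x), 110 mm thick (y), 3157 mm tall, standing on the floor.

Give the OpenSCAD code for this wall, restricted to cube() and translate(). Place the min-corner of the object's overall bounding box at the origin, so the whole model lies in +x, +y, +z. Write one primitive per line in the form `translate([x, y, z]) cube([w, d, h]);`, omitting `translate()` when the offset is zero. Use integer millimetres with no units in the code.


cube([4489, 110, 3157]);


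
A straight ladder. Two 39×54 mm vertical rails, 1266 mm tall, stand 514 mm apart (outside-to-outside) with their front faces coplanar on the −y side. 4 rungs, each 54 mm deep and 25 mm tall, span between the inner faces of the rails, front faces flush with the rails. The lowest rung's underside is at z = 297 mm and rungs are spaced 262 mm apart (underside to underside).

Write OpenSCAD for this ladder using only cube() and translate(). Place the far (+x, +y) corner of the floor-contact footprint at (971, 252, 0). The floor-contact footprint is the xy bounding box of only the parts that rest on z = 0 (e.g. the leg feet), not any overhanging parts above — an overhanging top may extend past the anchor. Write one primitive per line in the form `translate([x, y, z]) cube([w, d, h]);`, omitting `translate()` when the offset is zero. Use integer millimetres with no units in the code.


translate([457, 198, 0]) cube([39, 54, 1266]);
translate([932, 198, 0]) cube([39, 54, 1266]);
translate([496, 198, 297]) cube([436, 54, 25]);
translate([496, 198, 559]) cube([436, 54, 25]);
translate([496, 198, 821]) cube([436, 54, 25]);
translate([496, 198, 1083]) cube([436, 54, 25]);


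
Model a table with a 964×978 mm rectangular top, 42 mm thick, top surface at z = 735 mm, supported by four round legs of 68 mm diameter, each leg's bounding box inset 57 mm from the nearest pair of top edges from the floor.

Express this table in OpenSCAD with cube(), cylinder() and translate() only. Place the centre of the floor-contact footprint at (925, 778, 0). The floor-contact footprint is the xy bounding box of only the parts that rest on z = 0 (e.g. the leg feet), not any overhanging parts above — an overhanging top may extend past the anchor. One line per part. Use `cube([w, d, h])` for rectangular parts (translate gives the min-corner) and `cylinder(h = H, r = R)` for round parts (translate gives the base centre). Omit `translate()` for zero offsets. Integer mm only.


translate([443, 289, 693]) cube([964, 978, 42]);
translate([534, 380, 0]) cylinder(h = 693, r = 34);
translate([1316, 380, 0]) cylinder(h = 693, r = 34);
translate([534, 1176, 0]) cylinder(h = 693, r = 34);
translate([1316, 1176, 0]) cylinder(h = 693, r = 34);


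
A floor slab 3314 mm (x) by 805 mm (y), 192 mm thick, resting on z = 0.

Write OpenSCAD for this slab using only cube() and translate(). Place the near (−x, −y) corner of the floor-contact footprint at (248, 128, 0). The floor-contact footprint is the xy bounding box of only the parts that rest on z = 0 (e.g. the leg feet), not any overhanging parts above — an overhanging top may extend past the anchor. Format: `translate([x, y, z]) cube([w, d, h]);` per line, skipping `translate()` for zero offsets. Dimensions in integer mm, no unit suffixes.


translate([248, 128, 0]) cube([3314, 805, 192]);


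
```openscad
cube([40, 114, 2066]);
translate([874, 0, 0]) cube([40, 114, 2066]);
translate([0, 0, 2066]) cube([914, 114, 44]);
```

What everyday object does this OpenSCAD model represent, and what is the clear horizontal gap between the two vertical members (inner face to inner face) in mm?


A door frame. The clear opening width is 834 mm.

Two 2066 mm tall posts with a header on top — a door frame. The left jamb is 40 mm wide at x = 0; the right jamb starts at x = 874. The clear opening is 874 − 40 = 834 mm.


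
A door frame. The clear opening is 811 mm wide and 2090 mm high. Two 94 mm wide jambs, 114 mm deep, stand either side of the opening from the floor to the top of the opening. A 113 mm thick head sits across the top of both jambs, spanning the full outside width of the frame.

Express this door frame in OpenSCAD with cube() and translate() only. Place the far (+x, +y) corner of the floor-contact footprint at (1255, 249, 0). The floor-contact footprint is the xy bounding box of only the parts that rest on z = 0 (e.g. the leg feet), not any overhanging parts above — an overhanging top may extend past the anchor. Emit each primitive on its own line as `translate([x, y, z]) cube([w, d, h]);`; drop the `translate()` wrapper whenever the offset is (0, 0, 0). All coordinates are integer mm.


translate([256, 135, 0]) cube([94, 114, 2090]);
translate([1161, 135, 0]) cube([94, 114, 2090]);
translate([256, 135, 2090]) cube([999, 114, 113]);


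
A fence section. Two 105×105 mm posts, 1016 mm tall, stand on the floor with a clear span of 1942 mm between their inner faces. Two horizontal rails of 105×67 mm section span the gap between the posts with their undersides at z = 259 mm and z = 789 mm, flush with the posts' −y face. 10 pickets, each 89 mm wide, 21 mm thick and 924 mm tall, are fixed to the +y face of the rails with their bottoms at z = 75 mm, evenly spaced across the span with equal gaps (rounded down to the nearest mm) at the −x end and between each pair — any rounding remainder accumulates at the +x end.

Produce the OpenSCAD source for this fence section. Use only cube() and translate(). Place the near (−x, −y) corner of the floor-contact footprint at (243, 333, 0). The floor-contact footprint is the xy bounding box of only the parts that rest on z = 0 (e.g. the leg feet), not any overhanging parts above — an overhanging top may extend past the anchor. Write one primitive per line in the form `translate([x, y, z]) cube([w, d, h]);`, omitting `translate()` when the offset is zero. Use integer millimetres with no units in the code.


translate([243, 333, 0]) cube([105, 105, 1016]);
translate([2290, 333, 0]) cube([105, 105, 1016]);
translate([348, 333, 259]) cube([1942, 105, 67]);
translate([348, 333, 789]) cube([1942, 105, 67]);
translate([443, 438, 75]) cube([89, 21, 924]);
translate([627, 438, 75]) cube([89, 21, 924]);
translate([811, 438, 75]) cube([89, 21, 924]);
translate([995, 438, 75]) cube([89, 21, 924]);
translate([1179, 438, 75]) cube([89, 21, 924]);
translate([1363, 438, 75]) cube([89, 21, 924]);
translate([1547, 438, 75]) cube([89, 21, 924]);
translate([1731, 438, 75]) cube([89, 21, 924]);
translate([1915, 438, 75]) cube([89, 21, 924]);
translate([2099, 438, 75]) cube([89, 21, 924]);


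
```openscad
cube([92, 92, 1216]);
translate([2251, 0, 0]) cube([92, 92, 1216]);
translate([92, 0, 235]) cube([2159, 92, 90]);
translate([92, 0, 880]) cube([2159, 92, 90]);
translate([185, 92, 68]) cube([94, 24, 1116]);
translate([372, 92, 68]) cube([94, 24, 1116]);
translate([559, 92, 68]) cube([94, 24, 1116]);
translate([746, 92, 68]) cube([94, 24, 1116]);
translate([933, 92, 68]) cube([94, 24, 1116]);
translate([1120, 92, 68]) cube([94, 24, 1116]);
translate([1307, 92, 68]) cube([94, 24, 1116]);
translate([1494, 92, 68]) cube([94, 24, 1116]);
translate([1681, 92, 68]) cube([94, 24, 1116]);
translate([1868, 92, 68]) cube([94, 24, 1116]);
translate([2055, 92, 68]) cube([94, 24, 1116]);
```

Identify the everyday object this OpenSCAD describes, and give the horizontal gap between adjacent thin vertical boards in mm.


A fence section. The picket gap is 93 mm.

Two posts, two rails, 11 pickets — a fence section. Span 2159 mm holds 11 pickets of 94 mm with 12 equal gaps: ⌊(2159 − 11·94) / 12⌋ = 93 mm.


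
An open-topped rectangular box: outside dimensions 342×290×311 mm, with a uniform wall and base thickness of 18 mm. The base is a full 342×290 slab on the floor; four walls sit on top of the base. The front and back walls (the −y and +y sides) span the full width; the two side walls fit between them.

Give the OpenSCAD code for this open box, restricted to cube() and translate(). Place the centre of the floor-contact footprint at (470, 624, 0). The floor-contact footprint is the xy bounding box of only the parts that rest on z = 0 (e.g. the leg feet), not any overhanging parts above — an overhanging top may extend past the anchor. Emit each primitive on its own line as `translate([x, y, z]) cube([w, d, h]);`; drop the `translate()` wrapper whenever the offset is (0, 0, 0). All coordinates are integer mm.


translate([299, 479, 0]) cube([342, 290, 18]);
translate([299, 479, 18]) cube([342, 18, 293]);
translate([299, 751, 18]) cube([342, 18, 293]);
translate([299, 497, 18]) cube([18, 254, 293]);
translate([623, 497, 18]) cube([18, 254, 293]);


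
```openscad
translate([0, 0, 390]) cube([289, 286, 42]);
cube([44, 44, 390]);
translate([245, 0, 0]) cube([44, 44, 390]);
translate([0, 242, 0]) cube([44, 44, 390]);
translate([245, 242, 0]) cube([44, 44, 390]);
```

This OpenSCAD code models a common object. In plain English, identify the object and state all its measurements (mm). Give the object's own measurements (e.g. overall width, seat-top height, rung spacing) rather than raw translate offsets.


A simple wooden stool: a rectangular seat 289 mm (x) by 286 mm (y), 42 mm thick, top face at z = 432 mm, on four square legs, each 44×44 mm in cross-section. The legs rest on z = 0, each flush with a corner of the seat.


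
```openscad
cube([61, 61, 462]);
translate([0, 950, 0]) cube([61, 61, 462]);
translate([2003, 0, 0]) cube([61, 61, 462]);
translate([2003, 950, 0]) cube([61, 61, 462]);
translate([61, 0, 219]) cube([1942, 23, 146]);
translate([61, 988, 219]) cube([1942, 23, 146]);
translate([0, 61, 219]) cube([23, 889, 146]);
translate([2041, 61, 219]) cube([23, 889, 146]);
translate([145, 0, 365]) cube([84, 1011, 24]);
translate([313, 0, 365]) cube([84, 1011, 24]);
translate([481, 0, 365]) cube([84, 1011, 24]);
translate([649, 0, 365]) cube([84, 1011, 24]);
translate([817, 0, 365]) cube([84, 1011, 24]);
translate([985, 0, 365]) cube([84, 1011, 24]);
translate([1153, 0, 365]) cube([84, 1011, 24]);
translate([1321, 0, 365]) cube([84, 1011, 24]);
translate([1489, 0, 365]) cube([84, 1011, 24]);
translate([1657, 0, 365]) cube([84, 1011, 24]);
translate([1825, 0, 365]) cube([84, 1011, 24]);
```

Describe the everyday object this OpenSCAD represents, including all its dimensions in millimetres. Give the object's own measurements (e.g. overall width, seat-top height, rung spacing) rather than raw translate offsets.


A bed frame 2064 mm long (x) by 1011 mm wide (y). Four 61×61 mm corner posts, 462 mm tall, at the corners of the footprint. Four rails of 23 mm thickness and 146 mm height run between adjacent posts with their undersides at z = 219 mm, their outer faces flush with the outside of the frame (the two x-running rails run between the posts' inner faces; the two y-running rails run between the posts' inner faces). 11 slats, each 84 mm wide (x) and 24 mm thick, lie across the top of the two x-running rails, running the full 1011 mm width of the frame in y; along x they sit between the end posts with a 84 mm gap after the −x posts and between neighbouring slats, leaving 94 mm before the +x posts.


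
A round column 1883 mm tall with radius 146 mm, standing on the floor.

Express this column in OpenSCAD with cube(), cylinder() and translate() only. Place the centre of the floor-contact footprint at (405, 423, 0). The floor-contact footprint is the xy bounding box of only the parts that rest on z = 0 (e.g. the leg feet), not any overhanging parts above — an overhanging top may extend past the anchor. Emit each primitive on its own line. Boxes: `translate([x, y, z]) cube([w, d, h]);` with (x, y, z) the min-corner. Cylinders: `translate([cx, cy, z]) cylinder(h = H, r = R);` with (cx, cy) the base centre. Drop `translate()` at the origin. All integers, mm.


translate([405, 423, 0]) cylinder(h = 1883, r = 146);


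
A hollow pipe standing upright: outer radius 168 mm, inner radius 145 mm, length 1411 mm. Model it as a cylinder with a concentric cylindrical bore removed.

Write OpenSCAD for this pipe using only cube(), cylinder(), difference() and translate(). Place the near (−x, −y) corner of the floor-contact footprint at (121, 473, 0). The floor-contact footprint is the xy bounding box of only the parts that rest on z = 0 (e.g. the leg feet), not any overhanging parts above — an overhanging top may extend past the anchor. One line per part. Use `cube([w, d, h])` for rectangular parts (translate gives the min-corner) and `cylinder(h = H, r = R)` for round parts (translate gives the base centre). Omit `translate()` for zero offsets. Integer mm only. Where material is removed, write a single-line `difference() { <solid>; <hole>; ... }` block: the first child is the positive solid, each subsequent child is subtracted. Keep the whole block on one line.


difference() { translate([289, 641, 0]) cylinder(h = 1411, r = 168); translate([289, 641, 0]) cylinder(h = 1411, r = 145); }


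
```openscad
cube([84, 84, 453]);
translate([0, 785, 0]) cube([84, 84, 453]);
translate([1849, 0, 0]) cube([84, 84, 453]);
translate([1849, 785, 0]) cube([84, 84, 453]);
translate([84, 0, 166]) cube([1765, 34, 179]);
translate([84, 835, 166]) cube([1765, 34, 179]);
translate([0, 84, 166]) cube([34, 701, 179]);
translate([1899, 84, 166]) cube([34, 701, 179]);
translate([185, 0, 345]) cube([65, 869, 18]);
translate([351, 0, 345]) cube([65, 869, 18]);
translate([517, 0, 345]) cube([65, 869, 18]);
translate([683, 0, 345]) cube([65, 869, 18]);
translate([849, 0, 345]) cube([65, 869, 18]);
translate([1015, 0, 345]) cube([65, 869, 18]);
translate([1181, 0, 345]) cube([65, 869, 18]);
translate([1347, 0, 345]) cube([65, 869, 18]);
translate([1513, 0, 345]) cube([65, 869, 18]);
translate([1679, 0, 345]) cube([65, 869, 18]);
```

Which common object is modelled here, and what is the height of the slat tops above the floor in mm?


A bed frame. The slat-top height is 363 mm.

Four posts, four rails, and a row of slats — a bed frame. Slats sit on the rails at z = 166 + 179 = 345; with slat thickness 18, the top is 363 mm.


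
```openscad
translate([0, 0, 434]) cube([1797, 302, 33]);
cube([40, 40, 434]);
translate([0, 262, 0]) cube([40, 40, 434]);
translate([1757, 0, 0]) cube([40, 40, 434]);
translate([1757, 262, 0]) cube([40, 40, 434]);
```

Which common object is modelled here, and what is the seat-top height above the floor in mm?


A bench. The seat-top height is 467 mm.

A long slab on four corner posts — a bench. The slab sits at z = 434 with thickness 33, so the top is 434 + 33 = 467 mm.


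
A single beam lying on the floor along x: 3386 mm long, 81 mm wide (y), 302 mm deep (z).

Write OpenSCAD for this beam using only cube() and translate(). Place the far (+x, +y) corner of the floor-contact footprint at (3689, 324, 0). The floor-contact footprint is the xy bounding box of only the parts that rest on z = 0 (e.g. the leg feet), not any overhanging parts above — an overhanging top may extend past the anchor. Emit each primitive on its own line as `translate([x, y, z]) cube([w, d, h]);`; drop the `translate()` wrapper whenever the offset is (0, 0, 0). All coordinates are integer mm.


translate([303, 243, 0]) cube([3386, 81, 302]);


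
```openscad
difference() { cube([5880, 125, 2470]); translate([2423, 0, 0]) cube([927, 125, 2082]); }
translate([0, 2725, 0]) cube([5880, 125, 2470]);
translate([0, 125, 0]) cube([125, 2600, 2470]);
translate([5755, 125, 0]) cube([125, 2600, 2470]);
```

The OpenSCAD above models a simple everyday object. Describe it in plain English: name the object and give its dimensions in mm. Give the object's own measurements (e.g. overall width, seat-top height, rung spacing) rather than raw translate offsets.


A single room: four walls, each 2470 mm tall and 125 mm thick, enclosing an outside footprint 5880×2850 mm (x × y), no floor or roof. The front and back walls (−y and +y sides) run the full x-width; the side walls fit between their inner faces. A door opening 927 mm wide and 2082 mm tall is cut through the front wall from the floor up, its −x edge 2423 mm from the wall's −x end.
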